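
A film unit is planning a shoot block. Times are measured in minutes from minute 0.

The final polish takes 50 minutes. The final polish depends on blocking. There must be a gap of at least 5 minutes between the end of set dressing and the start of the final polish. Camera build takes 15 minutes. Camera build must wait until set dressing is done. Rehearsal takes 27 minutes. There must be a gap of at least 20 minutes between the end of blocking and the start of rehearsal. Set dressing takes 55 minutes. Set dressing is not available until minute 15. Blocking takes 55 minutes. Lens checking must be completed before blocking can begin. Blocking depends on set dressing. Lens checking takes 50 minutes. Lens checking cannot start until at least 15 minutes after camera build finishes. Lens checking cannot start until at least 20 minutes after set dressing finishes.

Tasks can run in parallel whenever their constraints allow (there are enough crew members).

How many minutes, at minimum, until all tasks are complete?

Set dressing cannot begin until its own release at minute 15. It runs from minute 15 to 15 + 55 = minute 70.
Camera build waits on set dressing (finishes minute 70), so it starts at minute 70 and finishes at 70 + 15 = minute 85.
Lens checking has to wait for camera build (finishes minute 85, plus 15-minute gap → minute 100); set dressing (finishes minute 70, plus 20-minute gap → minute 90). The latest of these is minute 100, so lens checking runs minute 100 to 100 + 50 = minute 150.
Blocking has to wait for lens checking (finishes minute 150); set dressing (finishes minute 70). The latest of these is minute 150, so blocking runs minute 150 to 150 + 55 = minute 205.
The final polish has to wait for blocking (finishes minute 205); set dressing (finishes minute 70, plus 5-minute gap → minute 75). The latest of these is minute 205, so the final polish runs minute 205 to 205 + 50 = minute 255.
Rehearsal waits on blocking (finishes minute 205, plus 20-minute gap → minute 225), so it starts at minute 225 and finishes at 225 + 27 = minute 252.
All tasks are finished once the last one completes. Finish times: Set dressing at 70, Camera build at 85, Lens checking at 150, Blocking at 205, Rehearsal at 252, The final polish at 255. The latest is minute 255.

255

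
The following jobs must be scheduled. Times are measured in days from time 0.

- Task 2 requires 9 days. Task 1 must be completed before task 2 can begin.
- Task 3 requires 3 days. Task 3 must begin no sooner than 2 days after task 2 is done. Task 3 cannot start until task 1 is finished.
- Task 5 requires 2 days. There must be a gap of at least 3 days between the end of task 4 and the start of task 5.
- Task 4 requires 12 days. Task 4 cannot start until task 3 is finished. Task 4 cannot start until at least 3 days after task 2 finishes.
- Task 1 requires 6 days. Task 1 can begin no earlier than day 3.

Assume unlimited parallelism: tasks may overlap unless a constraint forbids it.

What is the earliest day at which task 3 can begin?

After its own release at day 3, task 1 can start at day 3 and finishes at day 9.
Task 2 waits on task 1 (finishes day 9), so it starts at day 9 and finishes at 9 + 9 = day 18.
Task 3 waits on task 2 (finishes day 18, plus 2-day gap → day 20); task 1 (finishes day 9). The latest of these is day 20, which is the earliest task 3 can start.

20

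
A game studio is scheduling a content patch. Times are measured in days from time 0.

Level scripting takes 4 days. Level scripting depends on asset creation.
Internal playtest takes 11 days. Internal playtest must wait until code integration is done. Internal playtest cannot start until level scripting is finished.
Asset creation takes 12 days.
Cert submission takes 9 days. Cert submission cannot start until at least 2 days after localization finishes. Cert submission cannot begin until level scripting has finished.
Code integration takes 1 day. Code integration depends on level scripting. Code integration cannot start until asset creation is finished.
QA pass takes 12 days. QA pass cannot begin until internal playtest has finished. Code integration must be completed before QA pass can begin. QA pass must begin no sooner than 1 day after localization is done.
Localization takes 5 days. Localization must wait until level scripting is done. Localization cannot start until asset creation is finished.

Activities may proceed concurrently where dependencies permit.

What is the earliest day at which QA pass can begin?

Asset creation can start immediately at day 0; it finishes at day 12.
Level scripting cannot begin until asset creation (finishes day 12). It runs from day 12 to 12 + 4 = day 16.
Localization has to wait for level scripting (finishes day 16); asset creation (finishes day 12). The latest of these is day 16, so localization runs day 16 to 16 + 5 = day 21.
Code integration cannot start until level scripting (finishes day 16); asset creation (finishes day 12). The controlling bound is day 16, so code integration finishes at 16 + 1 = day 17.
Internal playtest needs all of code integration (finishes day 17); level scripting (finishes day 16). That puts its earliest start at day 17; it finishes at 17 + 11 = day 28.
QA pass waits on internal playtest (finishes day 28); code integration (finishes day 17); localization (finishes day 21, plus 1-day gap → day 22). The latest of these is day 28, which is the earliest QA pass can start.

28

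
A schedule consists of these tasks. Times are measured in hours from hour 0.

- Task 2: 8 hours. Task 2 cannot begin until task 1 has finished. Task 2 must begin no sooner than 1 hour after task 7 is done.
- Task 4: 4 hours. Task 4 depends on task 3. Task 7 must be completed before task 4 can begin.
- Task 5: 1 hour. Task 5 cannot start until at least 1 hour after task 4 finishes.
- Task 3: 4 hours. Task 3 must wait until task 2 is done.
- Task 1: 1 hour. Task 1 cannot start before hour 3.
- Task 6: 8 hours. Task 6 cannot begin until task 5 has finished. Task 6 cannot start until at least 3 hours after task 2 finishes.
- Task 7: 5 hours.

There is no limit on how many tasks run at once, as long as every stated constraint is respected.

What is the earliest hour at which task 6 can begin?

24

Task 7 has no prerequisites, so it starts at hour 0 and finishes at hour 5.
Task 1 cannot begin until its own release at hour 3. It runs from hour 3 to 3 + 1 = hour 4.
Task 2 needs all of task 1 (finishes hour 4); task 7 (finishes hour 5, plus 1-hour gap → hour 6). That puts its earliest start at hour 6; it finishes at 6 + 8 = hour 14.
Task 3 waits on task 2 (finishes hour 14), so it starts at hour 14 and finishes at 14 + 4 = hour 18.
Task 4 cannot start until task 3 (finishes hour 18); task 7 (finishes hour 5). The controlling bound is hour 18, so task 4 finishes at 18 + 4 = hour 22.
Task 5 waits on task 4 (finishes hour 22, plus 1-hour gap → hour 23), so it starts at hour 23 and finishes at 23 + 1 = hour 24.
Task 6 waits on task 5 (finishes hour 24); task 2 (finishes hour 14, plus 3-hour gap → hour 17). The latest of these is hour 24, which is the earliest task 6 can start.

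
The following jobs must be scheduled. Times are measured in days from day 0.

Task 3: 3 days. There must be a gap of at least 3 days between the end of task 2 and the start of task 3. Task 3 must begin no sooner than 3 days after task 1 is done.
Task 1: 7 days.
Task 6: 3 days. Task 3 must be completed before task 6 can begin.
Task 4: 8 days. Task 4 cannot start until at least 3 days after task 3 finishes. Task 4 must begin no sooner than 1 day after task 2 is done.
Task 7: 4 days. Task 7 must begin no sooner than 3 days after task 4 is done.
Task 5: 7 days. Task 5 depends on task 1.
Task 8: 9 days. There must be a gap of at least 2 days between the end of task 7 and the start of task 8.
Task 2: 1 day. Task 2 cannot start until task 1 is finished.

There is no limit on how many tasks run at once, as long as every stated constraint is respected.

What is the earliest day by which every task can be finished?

Task 1 has no prerequisites, so it starts at day 0 and finishes at day 7.
After task 1 (finishes day 7), task 5 can start at day 7 and finishes at day 14.
Task 2 waits on task 1 (finishes day 7), so it starts at day 7 and finishes at 7 + 1 = day 8.
Task 3 needs all of task 2 (finishes day 8, plus 3-day gap → day 11); task 1 (finishes day 7, plus 3-day gap → day 10). That puts its earliest start at day 11; it finishes at 11 + 3 = day 14.
Task 6 waits on task 3 (finishes day 14), so it starts at day 14 and finishes at 14 + 3 = day 17.
Task 4 cannot start until task 3 (finishes day 14, plus 3-day gap → day 17); task 2 (finishes day 8, plus 1-day gap → day 9). The controlling bound is day 17, so task 4 finishes at 17 + 8 = day 25.
Task 7 cannot begin until task 4 (finishes day 25, plus 3-day gap → day 28). It runs from day 28 to 28 + 4 = day 32.
Task 8 cannot begin until task 7 (finishes day 32, plus 2-day gap → day 34). It runs from day 34 to 34 + 9 = day 43.
All tasks are finished once the last one completes. Finish times: Task 1 at 7, Task 2 at 8, Task 3 at 14, Task 4 at 25, Task 5 at 14, Task 6 at 17, Task 7 at 32, Task 8 at 43. The latest is day 43.

43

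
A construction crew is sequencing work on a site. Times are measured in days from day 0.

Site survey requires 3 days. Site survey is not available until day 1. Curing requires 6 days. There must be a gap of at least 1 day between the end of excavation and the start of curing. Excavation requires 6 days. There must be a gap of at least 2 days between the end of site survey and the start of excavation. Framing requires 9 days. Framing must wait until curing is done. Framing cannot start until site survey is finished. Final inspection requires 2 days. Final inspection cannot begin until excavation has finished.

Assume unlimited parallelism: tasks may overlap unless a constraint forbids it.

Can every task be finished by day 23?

No

After its own release at day 1, site survey can start at day 1 and finishes at day 4.
After site survey (finishes day 4, plus 2-day gap → day 6), excavation can start at day 6 and finishes at day 12.
After excavation (finishes day 12), final inspection can start at day 12 and finishes at day 14.
After excavation (finishes day 12, plus 1-day gap → day 13), curing can start at day 13 and finishes at day 19.
Framing needs all of curing (finishes day 19); site survey (finishes day 4). That puts its earliest start at day 19; it finishes at 19 + 9 = day 28.
The earliest everything can be done is day 28, which is after the deadline of 23, so it is not possible.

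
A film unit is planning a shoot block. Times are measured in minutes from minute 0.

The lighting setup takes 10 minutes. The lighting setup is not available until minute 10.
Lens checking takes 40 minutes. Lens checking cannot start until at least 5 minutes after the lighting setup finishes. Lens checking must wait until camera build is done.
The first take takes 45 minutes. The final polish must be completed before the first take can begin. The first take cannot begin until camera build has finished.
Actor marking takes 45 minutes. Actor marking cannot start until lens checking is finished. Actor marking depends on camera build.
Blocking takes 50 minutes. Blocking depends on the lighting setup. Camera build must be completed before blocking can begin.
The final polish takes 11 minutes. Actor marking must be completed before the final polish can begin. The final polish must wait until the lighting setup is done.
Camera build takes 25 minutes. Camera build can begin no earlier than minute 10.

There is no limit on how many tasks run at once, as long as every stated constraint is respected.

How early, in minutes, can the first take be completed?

Camera build waits on its own release at minute 10, so it starts at minute 10 and finishes at 10 + 25 = minute 35.
The lighting setup cannot begin until its own release at minute 10. It runs from minute 10 to 10 + 10 = minute 20.
Lens checking needs all of the lighting setup (finishes minute 20, plus 5-minute gap → minute 25); camera build (finishes minute 35). That puts its earliest start at minute 35; it finishes at 35 + 40 = minute 75.
Actor marking needs all of lens checking (finishes minute 75); camera build (finishes minute 35). That puts its earliest start at minute 75; it finishes at 75 + 45 = minute 120.
The final polish needs all of actor marking (finishes minute 120); the lighting setup (finishes minute 20). That puts its earliest start at minute 120; it finishes at 120 + 11 = minute 131.
The first take needs all of the final polish (finishes minute 131); camera build (finishes minute 35). That puts its earliest start at minute 131; it finishes at 131 + 45 = minute 176.

176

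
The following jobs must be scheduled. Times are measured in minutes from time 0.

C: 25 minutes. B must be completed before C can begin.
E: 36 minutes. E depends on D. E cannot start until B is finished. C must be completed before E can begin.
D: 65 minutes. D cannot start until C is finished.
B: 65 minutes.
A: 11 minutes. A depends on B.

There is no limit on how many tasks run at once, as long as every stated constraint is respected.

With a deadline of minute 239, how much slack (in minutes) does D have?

B has no prerequisites, so it starts at minute 0 and finishes at minute 65.
After B (finishes minute 65), C can start at minute 65 and finishes at minute 90.
D waits on C (finishes minute 90), so it starts at minute 90 and finishes at 90 + 65 = minute 155.

Working backward from the deadline:
E must finish by minute 239; it takes 36 minutes, so it must start by 239 − 36 = minute 203.
D must finish before E (must start by minute 203). With a 65-minute duration, D must start by 203 − 65 = minute 138.
So D can start as early as minute 90 and as late as minute 138, giving 138 − 90 = 48 minutes of slack.

48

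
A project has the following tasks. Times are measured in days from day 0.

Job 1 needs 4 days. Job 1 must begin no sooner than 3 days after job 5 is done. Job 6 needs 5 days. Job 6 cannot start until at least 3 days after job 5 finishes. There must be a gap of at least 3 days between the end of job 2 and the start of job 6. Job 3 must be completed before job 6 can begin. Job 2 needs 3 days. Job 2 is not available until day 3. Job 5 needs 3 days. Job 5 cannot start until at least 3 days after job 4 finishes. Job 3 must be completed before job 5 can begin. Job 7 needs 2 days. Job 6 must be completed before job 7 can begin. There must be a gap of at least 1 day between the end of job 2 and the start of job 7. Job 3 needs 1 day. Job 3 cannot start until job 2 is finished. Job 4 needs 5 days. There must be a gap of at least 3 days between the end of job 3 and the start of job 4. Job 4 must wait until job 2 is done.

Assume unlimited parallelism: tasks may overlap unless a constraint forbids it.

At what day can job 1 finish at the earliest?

After its own release at day 3, job 2 can start at day 3 and finishes at day 6.
Job 3 cannot begin until job 2 (finishes day 6). It runs from day 6 to 6 + 1 = day 7.
Job 4 needs all of job 3 (finishes day 7, plus 3-day gap → day 10); job 2 (finishes day 6). That puts its earliest start at day 10; it finishes at 10 + 5 = day 15.
Job 5 cannot start until job 4 (finishes day 15, plus 3-day gap → day 18); job 3 (finishes day 7). The controlling bound is day 18, so job 5 finishes at 18 + 3 = day 21.
Job 1 waits on job 5 (finishes day 21, plus 3-day gap → day 24), so it starts at day 24 and finishes at 24 + 4 = day 28.

28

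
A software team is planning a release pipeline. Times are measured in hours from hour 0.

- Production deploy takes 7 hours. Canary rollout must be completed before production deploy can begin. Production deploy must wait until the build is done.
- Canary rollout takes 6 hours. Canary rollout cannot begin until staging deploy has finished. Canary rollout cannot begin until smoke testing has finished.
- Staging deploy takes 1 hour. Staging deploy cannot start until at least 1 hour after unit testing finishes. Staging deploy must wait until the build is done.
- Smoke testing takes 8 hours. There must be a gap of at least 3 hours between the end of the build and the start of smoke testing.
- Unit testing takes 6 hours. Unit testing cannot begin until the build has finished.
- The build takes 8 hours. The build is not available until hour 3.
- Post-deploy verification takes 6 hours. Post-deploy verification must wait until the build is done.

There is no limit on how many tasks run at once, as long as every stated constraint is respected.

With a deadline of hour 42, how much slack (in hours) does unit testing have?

10

The build waits on its own release at hour 3, so it starts at hour 3 and finishes at 3 + 8 = hour 11.
Unit testing cannot begin until the build (finishes hour 11). It runs from hour 11 to 11 + 6 = hour 17.

Working backward from the deadline:
To finish by hour 42, production deploy (duration 7) must start no later than hour 35.
Canary rollout feeds into production deploy (must start by hour 35); so canary rollout must finish by hour 35 and therefore start by hour 29.
Staging deploy has to be done before canary rollout (must start by hour 29). That means finishing by hour 29, i.e. starting by 29 − 1 = hour 28.
Unit testing must finish before staging deploy (must start by hour 28, minus 1-hour gap → hour 27). With a 6-hour duration, unit testing must start by 27 − 6 = hour 21.
So unit testing can start as early as hour 11 and as late as hour 21, giving 21 − 11 = 10 hours of slack.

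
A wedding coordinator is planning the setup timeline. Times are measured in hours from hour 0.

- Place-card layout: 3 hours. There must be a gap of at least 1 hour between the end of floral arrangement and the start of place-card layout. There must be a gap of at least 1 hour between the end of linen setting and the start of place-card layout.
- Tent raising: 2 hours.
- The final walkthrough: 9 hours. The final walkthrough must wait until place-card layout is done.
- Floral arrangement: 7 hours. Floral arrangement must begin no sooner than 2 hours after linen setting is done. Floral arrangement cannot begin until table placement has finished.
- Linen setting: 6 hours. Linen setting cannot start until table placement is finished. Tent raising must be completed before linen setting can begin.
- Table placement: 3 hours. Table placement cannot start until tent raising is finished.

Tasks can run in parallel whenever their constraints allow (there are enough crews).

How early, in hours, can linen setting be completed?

Nothing blocks tent raising, so it runs from hour 0 to hour 2.
After tent raising (finishes hour 2), table placement can start at hour 2 and finishes at hour 5.
Linen setting has to wait for table placement (finishes hour 5); tent raising (finishes hour 2). The latest of these is hour 5, so linen setting runs hour 5 to 5 + 6 = hour 11.

11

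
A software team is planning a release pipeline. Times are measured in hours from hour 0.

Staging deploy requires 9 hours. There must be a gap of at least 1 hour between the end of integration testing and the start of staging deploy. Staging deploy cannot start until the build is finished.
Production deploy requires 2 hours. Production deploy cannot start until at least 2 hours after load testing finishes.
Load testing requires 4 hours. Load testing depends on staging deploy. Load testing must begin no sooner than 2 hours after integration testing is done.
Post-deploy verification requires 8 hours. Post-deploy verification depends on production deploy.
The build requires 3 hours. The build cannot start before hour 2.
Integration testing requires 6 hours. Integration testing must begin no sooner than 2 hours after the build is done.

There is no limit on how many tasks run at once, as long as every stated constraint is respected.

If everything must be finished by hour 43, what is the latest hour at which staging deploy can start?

Post-deploy verification has no dependents, so it just needs to finish by hour 43. Starting by 43 − 8 = hour 35 achieves that.
Since post-deploy verification (must start by hour 35) depends on it, production deploy must finish by hour 35. Backing off its 2-hour duration gives a latest start of hour 33.
Since production deploy (must start by hour 33, minus 2-hour gap → hour 31) depends on it, load testing must finish by hour 31. Backing off its 4-hour duration gives a latest start of hour 27.
Staging deploy feeds into load testing (must start by hour 27); so staging deploy must finish by hour 27 and therefore start by hour 18.

18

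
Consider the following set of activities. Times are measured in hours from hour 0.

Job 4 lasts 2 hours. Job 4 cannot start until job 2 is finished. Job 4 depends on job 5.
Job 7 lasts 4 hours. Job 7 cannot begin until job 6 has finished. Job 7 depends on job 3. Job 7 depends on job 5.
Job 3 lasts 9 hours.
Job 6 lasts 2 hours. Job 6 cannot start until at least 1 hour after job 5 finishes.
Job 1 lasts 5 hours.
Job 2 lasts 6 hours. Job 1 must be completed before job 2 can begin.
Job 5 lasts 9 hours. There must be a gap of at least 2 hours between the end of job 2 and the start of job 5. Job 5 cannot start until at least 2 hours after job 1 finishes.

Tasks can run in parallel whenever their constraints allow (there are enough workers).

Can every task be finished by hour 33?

Yes

Nothing blocks job 3, so it runs from hour 0 to hour 9.
Job 1 has no prerequisites, so it starts at hour 0 and finishes at hour 5.
Job 2 waits on job 1 (finishes hour 5), so it starts at hour 5 and finishes at 5 + 6 = hour 11.
For job 5: job 2 (finishes hour 11, plus 2-hour gap → hour 13); job 1 (finishes hour 5, plus 2-hour gap → hour 7). Taking the maximum gives a start of hour 13, and it finishes at 13 + 9 = hour 22.
After job 5 (finishes hour 22, plus 1-hour gap → hour 23), job 6 can start at hour 23 and finishes at hour 25.
Job 7 needs all of job 6 (finishes hour 25); job 3 (finishes hour 9); job 5 (finishes hour 22). That puts its earliest start at hour 25; it finishes at 25 + 4 = hour 29.
For job 4: job 2 (finishes hour 11); job 5 (finishes hour 22). Taking the maximum gives a start of hour 22, and it finishes at 22 + 2 = hour 24.
Every task is finished by hour 29, which is no later than the deadline of 33, so the schedule is feasible.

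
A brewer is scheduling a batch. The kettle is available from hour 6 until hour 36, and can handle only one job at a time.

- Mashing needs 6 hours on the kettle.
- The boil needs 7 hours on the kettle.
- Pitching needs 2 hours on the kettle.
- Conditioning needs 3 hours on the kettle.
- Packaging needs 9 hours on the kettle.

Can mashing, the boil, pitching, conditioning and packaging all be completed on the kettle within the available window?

The kettle window is 36 − 6 = 30 hours.
Running back to back, the jobs need 6 + 7 + 2 + 3 + 9 = 27 hours on the kettle.
Since 27 ≤ 30, they fit within the window.

Yes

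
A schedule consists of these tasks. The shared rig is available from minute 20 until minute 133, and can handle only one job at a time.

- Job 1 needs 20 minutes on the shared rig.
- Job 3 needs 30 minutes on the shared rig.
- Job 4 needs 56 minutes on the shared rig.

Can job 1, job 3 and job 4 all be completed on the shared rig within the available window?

The shared rig window is 133 − 20 = 113 minutes.
Running back to back, the jobs need 20 + 30 + 56 = 106 minutes on the shared rig.
Since 106 ≤ 113, they fit within the window.

Yes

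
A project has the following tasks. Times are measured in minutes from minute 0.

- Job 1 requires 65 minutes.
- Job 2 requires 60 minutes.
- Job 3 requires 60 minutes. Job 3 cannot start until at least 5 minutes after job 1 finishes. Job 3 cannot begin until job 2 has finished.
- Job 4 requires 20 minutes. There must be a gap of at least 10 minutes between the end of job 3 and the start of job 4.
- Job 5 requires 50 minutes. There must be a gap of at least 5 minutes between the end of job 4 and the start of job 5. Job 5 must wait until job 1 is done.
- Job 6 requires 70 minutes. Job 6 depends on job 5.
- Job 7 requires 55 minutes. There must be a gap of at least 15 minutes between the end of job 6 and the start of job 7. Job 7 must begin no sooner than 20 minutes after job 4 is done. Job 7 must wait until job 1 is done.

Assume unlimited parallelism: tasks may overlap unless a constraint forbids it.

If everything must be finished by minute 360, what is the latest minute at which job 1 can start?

Nothing follows job 7; the deadline of minute 360 is its only limit. It must start by 360 − 55 = minute 305.
Job 6 has to be done before job 7 (must start by minute 305, minus 15-minute gap → minute 290). That means finishing by minute 290, i.e. starting by 290 − 70 = minute 220.
Job 5 has to be done before job 6 (must start by minute 220). That means finishing by minute 220, i.e. starting by 220 − 50 = minute 170.
For job 4: job 5 (must start by minute 170, minus 5-minute gap → minute 165); job 7 (must start by minute 305, minus 20-minute gap → minute 285). The most restrictive is minute 165; with a 20-minute duration, job 4 must start by minute 145.
Job 3 feeds into job 4 (must start by minute 145, minus 10-minute gap → minute 135); so job 3 must finish by minute 135 and therefore start by minute 75.
Job 1 has several dependents: job 3 (must start by minute 75, minus 5-minute gap → minute 70); job 5 (must start by minute 170); job 7 (must start by minute 305). The earliest of those limits is minute 70, so job 1 must start by 70 − 65 = minute 5.

5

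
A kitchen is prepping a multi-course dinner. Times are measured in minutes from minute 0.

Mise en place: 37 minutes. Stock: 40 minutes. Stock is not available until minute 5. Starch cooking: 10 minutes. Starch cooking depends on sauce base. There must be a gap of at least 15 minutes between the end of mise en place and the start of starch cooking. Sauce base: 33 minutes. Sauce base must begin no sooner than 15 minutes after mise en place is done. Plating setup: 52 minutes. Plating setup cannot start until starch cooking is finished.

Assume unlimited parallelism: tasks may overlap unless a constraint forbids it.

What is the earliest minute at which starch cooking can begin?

Mise en place can start immediately at minute 0; it finishes at minute 37.
After mise en place (finishes minute 37, plus 15-minute gap → minute 52), sauce base can start at minute 52 and finishes at minute 85.
Starch cooking waits on sauce base (finishes minute 85); mise en place (finishes minute 37, plus 15-minute gap → minute 52). The latest of these is minute 85, which is the earliest starch cooking can start.

85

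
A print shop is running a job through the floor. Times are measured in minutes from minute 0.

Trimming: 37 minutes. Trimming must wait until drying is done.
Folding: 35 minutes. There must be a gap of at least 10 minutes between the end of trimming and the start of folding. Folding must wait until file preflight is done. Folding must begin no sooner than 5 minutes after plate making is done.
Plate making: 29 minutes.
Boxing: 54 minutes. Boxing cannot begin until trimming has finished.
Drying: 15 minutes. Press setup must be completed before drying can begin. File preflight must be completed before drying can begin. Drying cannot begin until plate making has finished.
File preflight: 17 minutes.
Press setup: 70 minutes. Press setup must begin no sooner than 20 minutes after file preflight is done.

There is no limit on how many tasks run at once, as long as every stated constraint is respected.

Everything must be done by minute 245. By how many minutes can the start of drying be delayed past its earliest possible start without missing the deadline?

32

Plate making can start immediately at minute 0; it finishes at minute 29.
File preflight can start immediately at minute 0; it finishes at minute 17.
Press setup waits on file preflight (finishes minute 17, plus 20-minute gap → minute 37), so it starts at minute 37 and finishes at 37 + 70 = minute 107.
Drying needs all of press setup (finishes minute 107); file preflight (finishes minute 17); plate making (finishes minute 29). That puts its earliest start at minute 107; it finishes at 107 + 15 = minute 122.

Working backward from the deadline:
Nothing follows folding; the deadline of minute 245 is its only limit. It must start by 245 − 35 = minute 210.
Nothing follows boxing; the deadline of minute 245 is its only limit. It must start by 245 − 54 = minute 191.
Trimming has several dependents: folding (must start by minute 210, minus 10-minute gap → minute 200); boxing (must start by minute 191). The earliest of those limits is minute 191, so trimming must start by 191 − 37 = minute 154.
Since trimming (must start by minute 154) depends on it, drying must finish by minute 154. Backing off its 15-minute duration gives a latest start of minute 139.
So drying can start as early as minute 107 and as late as minute 139, giving 139 − 107 = 32 minutes of slack.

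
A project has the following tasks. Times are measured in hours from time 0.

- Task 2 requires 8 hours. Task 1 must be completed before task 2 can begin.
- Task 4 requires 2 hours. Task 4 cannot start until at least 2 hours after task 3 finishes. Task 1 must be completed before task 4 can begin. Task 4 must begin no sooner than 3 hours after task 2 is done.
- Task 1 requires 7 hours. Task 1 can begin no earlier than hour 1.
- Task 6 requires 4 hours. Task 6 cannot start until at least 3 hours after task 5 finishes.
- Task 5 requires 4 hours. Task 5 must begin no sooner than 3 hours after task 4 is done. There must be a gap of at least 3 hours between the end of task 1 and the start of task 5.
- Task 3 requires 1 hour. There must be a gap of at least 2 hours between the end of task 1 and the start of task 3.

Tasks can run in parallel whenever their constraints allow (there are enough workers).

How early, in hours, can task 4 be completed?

21

Task 1 waits on its own release at hour 1, so it starts at hour 1 and finishes at 1 + 7 = hour 8.
After task 1 (finishes hour 8, plus 2-hour gap → hour 10), task 3 can start at hour 10 and finishes at hour 11.
Task 2 waits on task 1 (finishes hour 8), so it starts at hour 8 and finishes at 8 + 8 = hour 16.
For task 4: task 3 (finishes hour 11, plus 2-hour gap → hour 13); task 1 (finishes hour 8); task 2 (finishes hour 16, plus 3-hour gap → hour 19). Taking the maximum gives a start of hour 19, and it finishes at 19 + 2 = hour 21.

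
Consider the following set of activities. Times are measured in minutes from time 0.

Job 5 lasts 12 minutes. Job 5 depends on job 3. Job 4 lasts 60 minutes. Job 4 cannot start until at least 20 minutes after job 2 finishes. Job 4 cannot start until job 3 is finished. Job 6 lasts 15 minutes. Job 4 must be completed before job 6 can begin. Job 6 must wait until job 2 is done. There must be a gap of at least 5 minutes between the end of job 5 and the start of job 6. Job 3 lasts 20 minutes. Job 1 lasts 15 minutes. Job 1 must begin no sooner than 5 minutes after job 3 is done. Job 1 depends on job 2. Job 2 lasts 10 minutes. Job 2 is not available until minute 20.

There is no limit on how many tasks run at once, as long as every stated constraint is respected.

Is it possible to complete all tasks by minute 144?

Yes

Nothing blocks job 3, so it runs from minute 0 to minute 20.
After job 3 (finishes minute 20), job 5 can start at minute 20 and finishes at minute 32.
Job 2 cannot begin until its own release at minute 20. It runs from minute 20 to 20 + 10 = minute 30.
Job 4 cannot start until job 2 (finishes minute 30, plus 20-minute gap → minute 50); job 3 (finishes minute 20). The controlling bound is minute 50, so job 4 finishes at 50 + 60 = minute 110.
Job 6 needs all of job 4 (finishes minute 110); job 2 (finishes minute 30); job 5 (finishes minute 32, plus 5-minute gap → minute 37). That puts its earliest start at minute 110; it finishes at 110 + 15 = minute 125.
Job 1 needs all of job 3 (finishes minute 20, plus 5-minute gap → minute 25); job 2 (finishes minute 30). That puts its earliest start at minute 30; it finishes at 30 + 15 = minute 45.
Every task is finished by minute 125, which is no later than the deadline of 144, so the schedule is feasible.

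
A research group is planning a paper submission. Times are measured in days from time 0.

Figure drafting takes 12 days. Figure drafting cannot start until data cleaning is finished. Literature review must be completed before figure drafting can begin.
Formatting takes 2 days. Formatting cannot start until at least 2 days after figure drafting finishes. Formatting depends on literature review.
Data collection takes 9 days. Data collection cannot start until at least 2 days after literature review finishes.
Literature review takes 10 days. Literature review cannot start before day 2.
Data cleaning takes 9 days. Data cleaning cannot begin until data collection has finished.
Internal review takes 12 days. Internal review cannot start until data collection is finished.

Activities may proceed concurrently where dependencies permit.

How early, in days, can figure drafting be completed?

Literature review waits on its own release at day 2, so it starts at day 2 and finishes at 2 + 10 = day 12.
After literature review (finishes day 12, plus 2-day gap → day 14), data collection can start at day 14 and finishes at day 23.
Data cleaning waits on data collection (finishes day 23), so it starts at day 23 and finishes at 23 + 9 = day 32.
For figure drafting: data cleaning (finishes day 32); literature review (finishes day 12). Taking the maximum gives a start of day 32, and it finishes at 32 + 12 = day 44.

44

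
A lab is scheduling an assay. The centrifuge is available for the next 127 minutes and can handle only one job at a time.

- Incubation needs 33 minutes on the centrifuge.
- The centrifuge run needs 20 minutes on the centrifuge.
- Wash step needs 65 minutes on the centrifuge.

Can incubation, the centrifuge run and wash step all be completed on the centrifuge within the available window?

Yes

Running back to back, the jobs need 33 + 20 + 65 = 118 minutes on the centrifuge.
Since 118 ≤ 127, they fit within the window.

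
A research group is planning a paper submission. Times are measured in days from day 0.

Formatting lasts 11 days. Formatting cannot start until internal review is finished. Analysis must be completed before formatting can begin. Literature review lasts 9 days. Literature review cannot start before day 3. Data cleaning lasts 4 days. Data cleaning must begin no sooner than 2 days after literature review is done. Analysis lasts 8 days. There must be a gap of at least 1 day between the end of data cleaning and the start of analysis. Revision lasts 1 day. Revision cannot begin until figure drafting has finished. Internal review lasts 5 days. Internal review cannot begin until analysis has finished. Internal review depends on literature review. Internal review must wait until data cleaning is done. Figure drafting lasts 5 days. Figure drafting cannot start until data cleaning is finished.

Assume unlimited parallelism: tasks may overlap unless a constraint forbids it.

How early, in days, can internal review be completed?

32

After its own release at day 3, literature review can start at day 3 and finishes at day 12.
After literature review (finishes day 12, plus 2-day gap → day 14), data cleaning can start at day 14 and finishes at day 18.
Analysis cannot begin until data cleaning (finishes day 18, plus 1-day gap → day 19). It runs from day 19 to 19 + 8 = day 27.
Internal review cannot start until analysis (finishes day 27); literature review (finishes day 12); data cleaning (finishes day 18). The controlling bound is day 27, so internal review finishes at 27 + 5 = day 32.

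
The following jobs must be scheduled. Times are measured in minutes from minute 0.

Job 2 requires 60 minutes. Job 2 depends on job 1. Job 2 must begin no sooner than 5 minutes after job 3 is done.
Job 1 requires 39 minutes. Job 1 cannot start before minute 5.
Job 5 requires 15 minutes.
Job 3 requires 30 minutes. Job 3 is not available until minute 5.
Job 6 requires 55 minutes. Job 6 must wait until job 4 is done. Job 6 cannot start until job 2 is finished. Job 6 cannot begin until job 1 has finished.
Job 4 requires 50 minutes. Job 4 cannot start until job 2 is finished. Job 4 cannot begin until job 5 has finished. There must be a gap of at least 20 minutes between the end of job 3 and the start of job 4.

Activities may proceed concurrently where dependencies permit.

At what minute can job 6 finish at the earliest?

209

Nothing blocks job 5, so it runs from minute 0 to minute 15.
Job 3 cannot begin until its own release at minute 5. It runs from minute 5 to 5 + 30 = minute 35.
After its own release at minute 5, job 1 can start at minute 5 and finishes at minute 44.
Job 2 cannot start until job 1 (finishes minute 44); job 3 (finishes minute 35, plus 5-minute gap → minute 40). The controlling bound is minute 44, so job 2 finishes at 44 + 60 = minute 104.
Job 4 has to wait for job 2 (finishes minute 104); job 5 (finishes minute 15); job 3 (finishes minute 35, plus 20-minute gap → minute 55). The latest of these is minute 104, so job 4 runs minute 104 to 104 + 50 = minute 154.
Job 6 needs all of job 4 (finishes minute 154); job 2 (finishes minute 104); job 1 (finishes minute 44). That puts its earliest start at minute 154; it finishes at 154 + 55 = minute 209.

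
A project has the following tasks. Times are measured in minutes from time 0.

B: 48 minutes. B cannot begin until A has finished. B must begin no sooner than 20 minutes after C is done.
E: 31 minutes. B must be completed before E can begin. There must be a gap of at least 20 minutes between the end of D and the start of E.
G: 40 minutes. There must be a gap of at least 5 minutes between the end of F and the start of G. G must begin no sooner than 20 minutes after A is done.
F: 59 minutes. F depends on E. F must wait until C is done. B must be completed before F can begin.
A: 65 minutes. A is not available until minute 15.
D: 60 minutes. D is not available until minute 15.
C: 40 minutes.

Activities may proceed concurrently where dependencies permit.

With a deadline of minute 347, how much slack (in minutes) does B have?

C has no prerequisites, so it starts at minute 0 and finishes at minute 40.
A waits on its own release at minute 15, so it starts at minute 15 and finishes at 15 + 65 = minute 80.
B cannot start until A (finishes minute 80); C (finishes minute 40, plus 20-minute gap → minute 60). The controlling bound is minute 80, so B finishes at 80 + 48 = minute 128.

Working backward from the deadline:
Nothing follows G; the deadline of minute 347 is its only limit. It must start by 347 − 40 = minute 307.
F must finish before G (must start by minute 307, minus 5-minute gap → minute 302). With a 59-minute duration, F must start by 302 − 59 = minute 243.
E has to be done before F (must start by minute 243). That means finishing by minute 243, i.e. starting by 243 − 31 = minute 212.
B has several dependents: E (must start by minute 212); F (must start by minute 243). The earliest of those limits is minute 212, so B must start by 212 − 48 = minute 164.
So B can start as early as minute 80 and as late as minute 164, giving 164 − 80 = 84 minutes of slack.

84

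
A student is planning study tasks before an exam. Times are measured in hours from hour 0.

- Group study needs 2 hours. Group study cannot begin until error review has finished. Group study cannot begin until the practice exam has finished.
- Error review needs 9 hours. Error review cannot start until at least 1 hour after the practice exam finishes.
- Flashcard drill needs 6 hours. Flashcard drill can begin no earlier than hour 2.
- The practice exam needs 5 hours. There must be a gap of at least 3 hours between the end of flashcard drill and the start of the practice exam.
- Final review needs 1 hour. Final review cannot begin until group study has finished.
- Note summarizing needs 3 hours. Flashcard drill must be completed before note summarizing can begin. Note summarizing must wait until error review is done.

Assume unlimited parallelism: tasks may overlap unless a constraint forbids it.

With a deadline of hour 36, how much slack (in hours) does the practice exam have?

Flashcard drill cannot begin until its own release at hour 2. It runs from hour 2 to 2 + 6 = hour 8.
After flashcard drill (finishes hour 8, plus 3-hour gap → hour 11), the practice exam can start at hour 11 and finishes at hour 16.

Working backward from the deadline:
Final review has no dependents, so it just needs to finish by hour 36. Starting by 36 − 1 = hour 35 achieves that.
Group study must finish before final review (must start by hour 35). With a 2-hour duration, group study must start by 35 − 2 = hour 33.
To finish by hour 36, note summarizing (duration 3) must start no later than hour 33.
Error review feeds group study (must start by hour 33); note summarizing (must start by hour 33). Taking the minimum, error review must finish by hour 33 and start by 33 − 9 = hour 24.
The practice exam has several dependents: error review (must start by hour 24, minus 1-hour gap → hour 23); group study (must start by hour 33). The earliest of those limits is hour 23, so the practice exam must start by 23 − 5 = hour 18.
So the practice exam can start as early as hour 11 and as late as hour 18, giving 18 − 11 = 7 hours of slack.

7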